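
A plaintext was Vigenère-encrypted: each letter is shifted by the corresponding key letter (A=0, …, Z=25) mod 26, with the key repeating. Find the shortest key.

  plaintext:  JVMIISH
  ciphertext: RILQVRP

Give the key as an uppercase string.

INZ

  i= 0: R-J =  8 → I
  i= 1: I-V = 13 → N
  i= 2: L-M = 25 → Z
  i= 3: Q-I =  8 → I
  i= 4: V-I = 13 → N
  i= 5: R-S = 25 → Z
  i= 6: P-H =  8 → I
  shifts repeat with period 3: INZ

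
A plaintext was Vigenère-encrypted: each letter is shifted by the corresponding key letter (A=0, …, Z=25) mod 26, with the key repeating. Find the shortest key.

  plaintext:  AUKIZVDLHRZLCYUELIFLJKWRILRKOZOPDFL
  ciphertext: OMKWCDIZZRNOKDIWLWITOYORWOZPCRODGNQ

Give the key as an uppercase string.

OSAODIF

  i= 0: O-A = 14 → O
  i= 1: M-U = 18 → S
  i= 2: K-K =  0 → A
  i= 3: W-I = 14 → O
  i= 4: C-Z =  3 → D
  i= 5: D-V =  8 → I
  i= 6: I-D =  5 → F
  i= 7: Z-L = 14 → O
  i= 8: Z-H = 18 → S
  i= 9: R-R =  0 → A
  i=10: N-Z = 14 → O
  i=11: O-L =  3 → D
  i=12: K-C =  8 → I
  i=13: D-Y =  5 → F
  i=14: I-U = 14 → O
  i=15: W-E = 18 → S
  i=16: L-L =  0 → A
  i=17: W-I = 14 → O
  i=18: I-F =  3 → D
  i=19: T-L =  8 → I
  i=20: O-J =  5 → F
  i=21: Y-K = 14 → O
  i=22: O-W = 18 → S
  i=23: R-R =  0 → A
  i=24: W-I = 14 → O
  i=25: O-L =  3 → D
  i=26: Z-R =  8 → I
  i=27: P-K =  5 → F
  i=28: C-O = 14 → O
  i=29: R-Z = 18 → S
  i=30: O-O =  0 → A
  i=31: D-P = 14 → O
  i=32: G-D =  3 → D
  i=33: N-F =  8 → I
  i=34: Q-L =  5 → F
  shifts repeat with period 7: OSAODIF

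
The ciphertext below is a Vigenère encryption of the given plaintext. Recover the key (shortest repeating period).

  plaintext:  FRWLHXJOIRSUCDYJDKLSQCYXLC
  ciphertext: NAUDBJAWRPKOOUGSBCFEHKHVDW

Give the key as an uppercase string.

  i= 0: N-F =  8 → I
  i= 1: A-R =  9 → J
  i= 2: U-W = 24 → Y
  i= 3: D-L = 18 → S
  i= 4: B-H = 20 → U
  i= 5: J-X = 12 → M
  i= 6: A-J = 17 → R
  i= 7: W-O =  8 → I
  i= 8: R-I =  9 → J
  i= 9: P-R = 24 → Y
  i=10: K-S = 18 → S
  i=11: O-U = 20 → U
  i=12: O-C = 12 → M
  i=13: U-D = 17 → R
  i=14: G-Y =  8 → I
  i=15: S-J =  9 → J
  i=16: B-D = 24 → Y
  i=17: C-K = 18 → S
  i=18: F-L = 20 → U
  i=19: E-S = 12 → M
  i=20: H-Q = 17 → R
  i=21: K-C =  8 → I
  i=22: H-Y =  9 → J
  i=23: V-X = 24 → Y
  i=24: D-L = 18 → S
  i=25: W-C = 20 → U
  shifts repeat with period 7: IJYSUMR

IJYSUMR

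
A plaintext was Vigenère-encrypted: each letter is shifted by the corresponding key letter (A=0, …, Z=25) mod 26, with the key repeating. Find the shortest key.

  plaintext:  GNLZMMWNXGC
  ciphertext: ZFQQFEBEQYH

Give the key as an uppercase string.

  i= 0: Z-G = 19 → T
  i= 1: F-N = 18 → S
  i= 2: Q-L =  5 → F
  i= 3: Q-Z = 17 → R
  i= 4: F-M = 19 → T
  i= 5: E-M = 18 → S
  i= 6: B-W =  5 → F
  i= 7: E-N = 17 → R
  i= 8: Q-X = 19 → T
  i= 9: Y-G = 18 → S
  i=10: H-C =  5 → F
  shifts repeat with period 4: TSFR

TSFR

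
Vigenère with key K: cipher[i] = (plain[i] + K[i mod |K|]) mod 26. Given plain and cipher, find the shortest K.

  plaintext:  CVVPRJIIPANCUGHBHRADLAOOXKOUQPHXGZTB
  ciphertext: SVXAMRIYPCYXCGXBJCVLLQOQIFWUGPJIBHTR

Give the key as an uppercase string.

  i= 0: S-C = 16 → Q
  i= 1: V-V =  0 → A
  i= 2: X-V =  2 → C
  i= 3: A-P = 11 → L
  i= 4: M-R = 21 → V
  i= 5: R-J =  8 → I
  i= 6: I-I =  0 → A
  i= 7: Y-I = 16 → Q
  i= 8: P-P =  0 → A
  i= 9: C-A =  2 → C
  i=10: Y-N = 11 → L
  i=11: X-C = 21 → V
  i=12: C-U =  8 → I
  i=13: G-G =  0 → A
  i=14: X-H = 16 → Q
  i=15: B-B =  0 → A
  i=16: J-H =  2 → C
  i=17: C-R = 11 → L
  i=18: V-A = 21 → V
  i=19: L-D =  8 → I
  i=20: L-L =  0 → A
  i=21: Q-A = 16 → Q
  i=22: O-O =  0 → A
  i=23: Q-O =  2 → C
  i=24: I-X = 11 → L
  i=25: F-K = 21 → V
  i=26: W-O =  8 → I
  i=27: U-U =  0 → A
  i=28: G-Q = 16 → Q
  i=29: P-P =  0 → A
  i=30: J-H =  2 → C
  i=31: I-X = 11 → L
  i=32: B-G = 21 → V
  i=33: H-Z =  8 → I
  i=34: T-T =  0 → A
  i=35: R-B = 16 → Q
  shifts repeat with period 7: QACLVIA

QACLVIA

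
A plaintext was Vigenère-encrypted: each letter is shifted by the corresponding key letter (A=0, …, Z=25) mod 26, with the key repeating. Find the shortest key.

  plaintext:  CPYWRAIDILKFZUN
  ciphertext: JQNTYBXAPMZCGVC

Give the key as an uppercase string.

  i= 0: J-C =  7 → H
  i= 1: Q-P =  1 → B
  i= 2: N-Y = 15 → P
  i= 3: T-W = 23 → X
  i= 4: Y-R =  7 → H
  i= 5: B-A =  1 → B
  i= 6: X-I = 15 → P
  i= 7: A-D = 23 → X
  i= 8: P-I =  7 → H
  i= 9: M-L =  1 → B
  i=10: Z-K = 15 → P
  i=11: C-F = 23 → X
  i=12: G-Z =  7 → H
  i=13: V-U =  1 → B
  i=14: C-N = 15 → P
  shifts repeat with period 4: HBPX

HBPX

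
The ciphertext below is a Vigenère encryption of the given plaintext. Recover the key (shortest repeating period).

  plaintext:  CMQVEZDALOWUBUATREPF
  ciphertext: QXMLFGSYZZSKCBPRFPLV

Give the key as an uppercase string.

OLWQBHPY

  i= 0: Q-C = 14 → O
  i= 1: X-M = 11 → L
  i= 2: M-Q = 22 → W
  i= 3: L-V = 16 → Q
  i= 4: F-E =  1 → B
  i= 5: G-Z =  7 → H
  i= 6: S-D = 15 → P
  i= 7: Y-A = 24 → Y
  i= 8: Z-L = 14 → O
  i= 9: Z-O = 11 → L
  i=10: S-W = 22 → W
  i=11: K-U = 16 → Q
  i=12: C-B =  1 → B
  i=13: B-U =  7 → H
  i=14: P-A = 15 → P
  i=15: R-T = 24 → Y
  i=16: F-R = 14 → O
  i=17: P-E = 11 → L
  i=18: L-P = 22 → W
  i=19: V-F = 16 → Q
  shifts repeat with period 8: OLWQBHPY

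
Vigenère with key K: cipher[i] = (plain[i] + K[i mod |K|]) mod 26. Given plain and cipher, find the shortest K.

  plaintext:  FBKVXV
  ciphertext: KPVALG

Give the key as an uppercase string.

  i= 0: K-F =  5 → F
  i= 1: P-B = 14 → O
  i= 2: V-K = 11 → L
  i= 3: A-V =  5 → F
  i= 4: L-X = 14 → O
  i= 5: G-V = 11 → L
  shifts repeat with period 3: FOL

FOL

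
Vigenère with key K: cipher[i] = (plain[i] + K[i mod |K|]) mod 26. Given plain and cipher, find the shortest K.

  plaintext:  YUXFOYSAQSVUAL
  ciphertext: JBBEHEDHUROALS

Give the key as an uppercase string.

LHEZTG

  i= 0: J-Y = 11 → L
  i= 1: B-U =  7 → H
  i= 2: B-X =  4 → E
  i= 3: E-F = 25 → Z
  i= 4: H-O = 19 → T
  i= 5: E-Y =  6 → G
  i= 6: D-S = 11 → L
  i= 7: H-A =  7 → H
  i= 8: U-Q =  4 → E
  i= 9: R-S = 25 → Z
  i=10: O-V = 19 → T
  i=11: A-U =  6 → G
  i=12: L-A = 11 → L
  i=13: S-L =  7 → H
  shifts repeat with period 6: LHEZTG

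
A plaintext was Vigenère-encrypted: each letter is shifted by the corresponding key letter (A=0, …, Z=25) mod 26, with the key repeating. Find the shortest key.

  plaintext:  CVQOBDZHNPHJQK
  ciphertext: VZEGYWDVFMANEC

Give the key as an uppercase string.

  i= 0: V-C = 19 → T
  i= 1: Z-V =  4 → E
  i= 2: E-Q = 14 → O
  i= 3: G-O = 18 → S
  i= 4: Y-B = 23 → X
  i= 5: W-D = 19 → T
  i= 6: D-Z =  4 → E
  i= 7: V-H = 14 → O
  i= 8: F-N = 18 → S
  i= 9: M-P = 23 → X
  i=10: A-H = 19 → T
  i=11: N-J =  4 → E
  i=12: E-Q = 14 → O
  i=13: C-K = 18 → S
  shifts repeat with period 5: TEOSX

TEOSX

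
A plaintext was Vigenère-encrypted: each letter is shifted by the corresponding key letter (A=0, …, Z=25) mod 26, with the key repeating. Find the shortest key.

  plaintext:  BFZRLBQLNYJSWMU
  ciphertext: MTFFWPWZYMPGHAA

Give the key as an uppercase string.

LOGO

  i= 0: M-B = 11 → L
  i= 1: T-F = 14 → O
  i= 2: F-Z =  6 → G
  i= 3: F-R = 14 → O
  i= 4: W-L = 11 → L
  i= 5: P-B = 14 → O
  i= 6: W-Q =  6 → G
  i= 7: Z-L = 14 → O
  i= 8: Y-N = 11 → L
  i= 9: M-Y = 14 → O
  i=10: P-J =  6 → G
  i=11: G-S = 14 → O
  i=12: H-W = 11 → L
  i=13: A-M = 14 → O
  i=14: A-U =  6 → G
  shifts repeat with period 4: LOGO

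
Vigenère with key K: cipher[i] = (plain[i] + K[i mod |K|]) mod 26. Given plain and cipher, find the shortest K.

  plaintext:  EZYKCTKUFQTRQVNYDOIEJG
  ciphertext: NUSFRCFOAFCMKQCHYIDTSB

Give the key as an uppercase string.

JVUVP

  i= 0: N-E =  9 → J
  i= 1: U-Z = 21 → V
  i= 2: S-Y = 20 → U
  i= 3: F-K = 21 → V
  i= 4: R-C = 15 → P
  i= 5: C-T =  9 → J
  i= 6: F-K = 21 → V
  i= 7: O-U = 20 → U
  i= 8: A-F = 21 → V
  i= 9: F-Q = 15 → P
  i=10: C-T =  9 → J
  i=11: M-R = 21 → V
  i=12: K-Q = 20 → U
  i=13: Q-V = 21 → V
  i=14: C-N = 15 → P
  i=15: H-Y =  9 → J
  i=16: Y-D = 21 → V
  i=17: I-O = 20 → U
  i=18: D-I = 21 → V
  i=19: T-E = 15 → P
  i=20: S-J =  9 → J
  i=21: B-G = 21 → V
  shifts repeat with period 5: JVUVP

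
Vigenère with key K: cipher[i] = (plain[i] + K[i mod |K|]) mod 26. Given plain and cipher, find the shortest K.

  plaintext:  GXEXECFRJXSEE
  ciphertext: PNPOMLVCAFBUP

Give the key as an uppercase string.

  i= 0: P-G =  9 → J
  i= 1: N-X = 16 → Q
  i= 2: P-E = 11 → L
  i= 3: O-X = 17 → R
  i= 4: M-E =  8 → I
  i= 5: L-C =  9 → J
  i= 6: V-F = 16 → Q
  i= 7: C-R = 11 → L
  i= 8: A-J = 17 → R
  i= 9: F-X =  8 → I
  i=10: B-S =  9 → J
  i=11: U-E = 16 → Q
  i=12: P-E = 11 → L
  shifts repeat with period 5: JQLRI

JQLRI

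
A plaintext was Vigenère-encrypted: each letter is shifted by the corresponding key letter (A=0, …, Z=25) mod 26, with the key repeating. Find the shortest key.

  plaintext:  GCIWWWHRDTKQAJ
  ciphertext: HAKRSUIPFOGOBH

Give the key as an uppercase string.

  i= 0: H-G =  1 → B
  i= 1: A-C = 24 → Y
  i= 2: K-I =  2 → C
  i= 3: R-W = 21 → V
  i= 4: S-W = 22 → W
  i= 5: U-W = 24 → Y
  i= 6: I-H =  1 → B
  i= 7: P-R = 24 → Y
  i= 8: F-D =  2 → C
  i= 9: O-T = 21 → V
  i=10: G-K = 22 → W
  i=11: O-Q = 24 → Y
  i=12: B-A =  1 → B
  i=13: H-J = 24 → Y
  shifts repeat with period 6: BYCVWY

BYCVWY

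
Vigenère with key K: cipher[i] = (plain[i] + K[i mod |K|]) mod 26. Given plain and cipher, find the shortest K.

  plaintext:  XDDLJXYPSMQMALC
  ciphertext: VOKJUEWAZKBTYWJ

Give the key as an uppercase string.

YLH

  i= 0: V-X = 24 → Y
  i= 1: O-D = 11 → L
  i= 2: K-D =  7 → H
  i= 3: J-L = 24 → Y
  i= 4: U-J = 11 → L
  i= 5: E-X =  7 → H
  i= 6: W-Y = 24 → Y
  i= 7: A-P = 11 → L
  i= 8: Z-S =  7 → H
  i= 9: K-M = 24 → Y
  i=10: B-Q = 11 → L
  i=11: T-M =  7 → H
  i=12: Y-A = 24 → Y
  i=13: W-L = 11 → L
  i=14: J-C =  7 → H
  shifts repeat with period 3: YLH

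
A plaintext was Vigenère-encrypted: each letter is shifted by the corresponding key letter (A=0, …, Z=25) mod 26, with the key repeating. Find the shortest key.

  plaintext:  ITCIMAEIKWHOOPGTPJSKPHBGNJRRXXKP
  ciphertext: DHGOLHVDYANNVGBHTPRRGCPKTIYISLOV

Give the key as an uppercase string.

VOEGZHR

  i= 0: D-I = 21 → V
  i= 1: H-T = 14 → O
  i= 2: G-C =  4 → E
  i= 3: O-I =  6 → G
  i= 4: L-M = 25 → Z
  i= 5: H-A =  7 → H
  i= 6: V-E = 17 → R
  i= 7: D-I = 21 → V
  i= 8: Y-K = 14 → O
  i= 9: A-W =  4 → E
  i=10: N-H =  6 → G
  i=11: N-O = 25 → Z
  i=12: V-O =  7 → H
  i=13: G-P = 17 → R
  i=14: B-G = 21 → V
  i=15: H-T = 14 → O
  i=16: T-P =  4 → E
  i=17: P-J =  6 → G
  i=18: R-S = 25 → Z
  i=19: R-K =  7 → H
  i=20: G-P = 17 → R
  i=21: C-H = 21 → V
  i=22: P-B = 14 → O
  i=23: K-G =  4 → E
  i=24: T-N =  6 → G
  i=25: I-J = 25 → Z
  i=26: Y-R =  7 → H
  i=27: I-R = 17 → R
  i=28: S-X = 21 → V
  i=29: L-X = 14 → O
  i=30: O-K =  4 → E
  i=31: V-P =  6 → G
  shifts repeat with period 7: VOEGZHR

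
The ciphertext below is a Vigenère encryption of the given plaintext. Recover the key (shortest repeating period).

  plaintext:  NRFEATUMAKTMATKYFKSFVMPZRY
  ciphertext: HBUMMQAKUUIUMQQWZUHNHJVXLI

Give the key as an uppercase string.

UKPIMXGY

  i= 0: H-N = 20 → U
  i= 1: B-R = 10 → K
  i= 2: U-F = 15 → P
  i= 3: M-E =  8 → I
  i= 4: M-A = 12 → M
  i= 5: Q-T = 23 → X
  i= 6: A-U =  6 → G
  i= 7: K-M = 24 → Y
  i= 8: U-A = 20 → U
  i= 9: U-K = 10 → K
  i=10: I-T = 15 → P
  i=11: U-M =  8 → I
  i=12: M-A = 12 → M
  i=13: Q-T = 23 → X
  i=14: Q-K =  6 → G
  i=15: W-Y = 24 → Y
  i=16: Z-F = 20 → U
  i=17: U-K = 10 → K
  i=18: H-S = 15 → P
  i=19: N-F =  8 → I
  i=20: H-V = 12 → M
  i=21: J-M = 23 → X
  i=22: V-P =  6 → G
  i=23: X-Z = 24 → Y
  i=24: L-R = 20 → U
  i=25: I-Y = 10 → K
  shifts repeat with period 8: UKPIMXGY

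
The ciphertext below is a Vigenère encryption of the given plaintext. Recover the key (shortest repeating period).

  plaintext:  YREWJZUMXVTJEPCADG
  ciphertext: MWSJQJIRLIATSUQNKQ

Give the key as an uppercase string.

  i= 0: M-Y = 14 → O
  i= 1: W-R =  5 → F
  i= 2: S-E = 14 → O
  i= 3: J-W = 13 → N
  i= 4: Q-J =  7 → H
  i= 5: J-Z = 10 → K
  i= 6: I-U = 14 → O
  i= 7: R-M =  5 → F
  i= 8: L-X = 14 → O
  i= 9: I-V = 13 → N
  i=10: A-T =  7 → H
  i=11: T-J = 10 → K
  i=12: S-E = 14 → O
  i=13: U-P =  5 → F
  i=14: Q-C = 14 → O
  i=15: N-A = 13 → N
  i=16: K-D =  7 → H
  i=17: Q-G = 10 → K
  shifts repeat with period 6: OFONHK

OFONHK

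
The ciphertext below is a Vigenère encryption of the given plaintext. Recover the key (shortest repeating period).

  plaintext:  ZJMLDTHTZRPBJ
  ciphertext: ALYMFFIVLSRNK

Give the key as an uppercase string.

  i= 0: A-Z =  1 → B
  i= 1: L-J =  2 → C
  i= 2: Y-M = 12 → M
  i= 3: M-L =  1 → B
  i= 4: F-D =  2 → C
  i= 5: F-T = 12 → M
  i= 6: I-H =  1 → B
  i= 7: V-T =  2 → C
  i= 8: L-Z = 12 → M
  i= 9: S-R =  1 → B
  i=10: R-P =  2 → C
  i=11: N-B = 12 → M
  i=12: K-J =  1 → B
  shifts repeat with period 3: BCM

BCM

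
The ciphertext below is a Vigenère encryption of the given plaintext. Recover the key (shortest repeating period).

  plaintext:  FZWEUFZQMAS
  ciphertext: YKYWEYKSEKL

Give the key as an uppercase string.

TLCSK

  i= 0: Y-F = 19 → T
  i= 1: K-Z = 11 → L
  i= 2: Y-W =  2 → C
  i= 3: W-E = 18 → S
  i= 4: E-U = 10 → K
  i= 5: Y-F = 19 → T
  i= 6: K-Z = 11 → L
  i= 7: S-Q =  2 → C
  i= 8: E-M = 18 → S
  i= 9: K-A = 10 → K
  i=10: L-S = 19 → T
  shifts repeat with period 5: TLCSK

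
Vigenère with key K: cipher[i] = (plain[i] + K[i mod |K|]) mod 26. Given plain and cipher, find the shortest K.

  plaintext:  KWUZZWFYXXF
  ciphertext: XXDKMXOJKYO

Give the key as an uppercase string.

  i= 0: X-K = 13 → N
  i= 1: X-W =  1 → B
  i= 2: D-U =  9 → J
  i= 3: K-Z = 11 → L
  i= 4: M-Z = 13 → N
  i= 5: X-W =  1 → B
  i= 6: O-F =  9 → J
  i= 7: J-Y = 11 → L
  i= 8: K-X = 13 → N
  i= 9: Y-X =  1 → B
  i=10: O-F =  9 → J
  shifts repeat with period 4: NBJL

NBJL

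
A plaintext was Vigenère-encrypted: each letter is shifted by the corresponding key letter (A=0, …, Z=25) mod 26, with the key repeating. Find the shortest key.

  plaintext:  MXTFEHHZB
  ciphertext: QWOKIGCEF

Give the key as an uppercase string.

  i= 0: Q-M =  4 → E
  i= 1: W-X = 25 → Z
  i= 2: O-T = 21 → V
  i= 3: K-F =  5 → F
  i= 4: I-E =  4 → E
  i= 5: G-H = 25 → Z
  i= 6: C-H = 21 → V
  i= 7: E-Z =  5 → F
  i= 8: F-B =  4 → E
  shifts repeat with period 4: EZVF

EZVF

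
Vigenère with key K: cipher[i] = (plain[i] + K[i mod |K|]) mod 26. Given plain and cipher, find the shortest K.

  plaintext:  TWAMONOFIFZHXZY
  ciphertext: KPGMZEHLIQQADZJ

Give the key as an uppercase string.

RTGAL

  i= 0: K-T = 17 → R
  i= 1: P-W = 19 → T
  i= 2: G-A =  6 → G
  i= 3: M-M =  0 → A
  i= 4: Z-O = 11 → L
  i= 5: E-N = 17 → R
  i= 6: H-O = 19 → T
  i= 7: L-F =  6 → G
  i= 8: I-I =  0 → A
  i= 9: Q-F = 11 → L
  i=10: Q-Z = 17 → R
  i=11: A-H = 19 → T
  i=12: D-X =  6 → G
  i=13: Z-Z =  0 → A
  i=14: J-Y = 11 → L
  shifts repeat with period 5: RTGAL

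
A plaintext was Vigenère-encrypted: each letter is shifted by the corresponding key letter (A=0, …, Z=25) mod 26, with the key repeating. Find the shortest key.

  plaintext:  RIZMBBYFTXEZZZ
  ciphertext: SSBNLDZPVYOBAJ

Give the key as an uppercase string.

  i= 0: S-R =  1 → B
  i= 1: S-I = 10 → K
  i= 2: B-Z =  2 → C
  i= 3: N-M =  1 → B
  i= 4: L-B = 10 → K
  i= 5: D-B =  2 → C
  i= 6: Z-Y =  1 → B
  i= 7: P-F = 10 → K
  i= 8: V-T =  2 → C
  i= 9: Y-X =  1 → B
  i=10: O-E = 10 → K
  i=11: B-Z =  2 → C
  i=12: A-Z =  1 → B
  i=13: J-Z = 10 → K
  shifts repeat with period 3: BKC

BKC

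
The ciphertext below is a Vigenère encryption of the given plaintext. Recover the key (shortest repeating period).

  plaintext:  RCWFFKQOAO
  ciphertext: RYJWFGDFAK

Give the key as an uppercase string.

  i= 0: R-R =  0 → A
  i= 1: Y-C = 22 → W
  i= 2: J-W = 13 → N
  i= 3: W-F = 17 → R
  i= 4: F-F =  0 → A
  i= 5: G-K = 22 → W
  i= 6: D-Q = 13 → N
  i= 7: F-O = 17 → R
  i= 8: A-A =  0 → A
  i= 9: K-O = 22 → W
  shifts repeat with period 4: AWNR

AWNR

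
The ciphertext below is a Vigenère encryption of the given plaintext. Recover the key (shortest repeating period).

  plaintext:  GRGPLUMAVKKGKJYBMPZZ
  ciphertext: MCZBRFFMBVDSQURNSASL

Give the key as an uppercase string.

GLTM

  i= 0: M-G =  6 → G
  i= 1: C-R = 11 → L
  i= 2: Z-G = 19 → T
  i= 3: B-P = 12 → M
  i= 4: R-L =  6 → G
  i= 5: F-U = 11 → L
  i= 6: F-M = 19 → T
  i= 7: M-A = 12 → M
  i= 8: B-V =  6 → G
  i= 9: V-K = 11 → L
  i=10: D-K = 19 → T
  i=11: S-G = 12 → M
  i=12: Q-K =  6 → G
  i=13: U-J = 11 → L
  i=14: R-Y = 19 → T
  i=15: N-B = 12 → M
  i=16: S-M =  6 → G
  i=17: A-P = 11 → L
  i=18: S-Z = 19 → T
  i=19: L-Z = 12 → M
  shifts repeat with period 4: GLTM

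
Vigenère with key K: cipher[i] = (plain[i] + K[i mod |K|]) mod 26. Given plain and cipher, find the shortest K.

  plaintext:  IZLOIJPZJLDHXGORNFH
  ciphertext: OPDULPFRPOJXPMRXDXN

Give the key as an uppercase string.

GQSGD

  i= 0: O-I =  6 → G
  i= 1: P-Z = 16 → Q
  i= 2: D-L = 18 → S
  i= 3: U-O =  6 → G
  i= 4: L-I =  3 → D
  i= 5: P-J =  6 → G
  i= 6: F-P = 16 → Q
  i= 7: R-Z = 18 → S
  i= 8: P-J =  6 → G
  i= 9: O-L =  3 → D
  i=10: J-D =  6 → G
  i=11: X-H = 16 → Q
  i=12: P-X = 18 → S
  i=13: M-G =  6 → G
  i=14: R-O =  3 → D
  i=15: X-R =  6 → G
  i=16: D-N = 16 → Q
  i=17: X-F = 18 → S
  i=18: N-H =  6 → G
  shifts repeat with period 5: GQSGD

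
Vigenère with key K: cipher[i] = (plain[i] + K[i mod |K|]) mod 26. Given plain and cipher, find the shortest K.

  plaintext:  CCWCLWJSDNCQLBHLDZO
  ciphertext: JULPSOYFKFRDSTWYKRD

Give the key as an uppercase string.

  i= 0: J-C =  7 → H
  i= 1: U-C = 18 → S
  i= 2: L-W = 15 → P
  i= 3: P-C = 13 → N
  i= 4: S-L =  7 → H
  i= 5: O-W = 18 → S
  i= 6: Y-J = 15 → P
  i= 7: F-S = 13 → N
  i= 8: K-D =  7 → H
  i= 9: F-N = 18 → S
  i=10: R-C = 15 → P
  i=11: D-Q = 13 → N
  i=12: S-L =  7 → H
  i=13: T-B = 18 → S
  i=14: W-H = 15 → P
  i=15: Y-L = 13 → N
  i=16: K-D =  7 → H
  i=17: R-Z = 18 → S
  i=18: D-O = 15 → P
  shifts repeat with period 4: HSPN

HSPN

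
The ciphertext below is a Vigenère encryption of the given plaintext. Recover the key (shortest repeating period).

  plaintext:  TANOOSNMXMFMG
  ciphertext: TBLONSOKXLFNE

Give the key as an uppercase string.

  i= 0: T-T =  0 → A
  i= 1: B-A =  1 → B
  i= 2: L-N = 24 → Y
  i= 3: O-O =  0 → A
  i= 4: N-O = 25 → Z
  i= 5: S-S =  0 → A
  i= 6: O-N =  1 → B
  i= 7: K-M = 24 → Y
  i= 8: X-X =  0 → A
  i= 9: L-M = 25 → Z
  i=10: F-F =  0 → A
  i=11: N-M =  1 → B
  i=12: E-G = 24 → Y
  shifts repeat with period 5: ABYAZ

ABYAZ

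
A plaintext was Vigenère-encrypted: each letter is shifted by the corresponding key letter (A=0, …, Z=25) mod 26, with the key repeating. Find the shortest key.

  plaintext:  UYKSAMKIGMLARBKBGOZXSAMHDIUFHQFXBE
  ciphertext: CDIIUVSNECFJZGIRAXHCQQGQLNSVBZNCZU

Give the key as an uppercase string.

  i= 0: C-U =  8 → I
  i= 1: D-Y =  5 → F
  i= 2: I-K = 24 → Y
  i= 3: I-S = 16 → Q
  i= 4: U-A = 20 → U
  i= 5: V-M =  9 → J
  i= 6: S-K =  8 → I
  i= 7: N-I =  5 → F
  i= 8: E-G = 24 → Y
  i= 9: C-M = 16 → Q
  i=10: F-L = 20 → U
  i=11: J-A =  9 → J
  i=12: Z-R =  8 → I
  i=13: G-B =  5 → F
  i=14: I-K = 24 → Y
  i=15: R-B = 16 → Q
  i=16: A-G = 20 → U
  i=17: X-O =  9 → J
  i=18: H-Z =  8 → I
  i=19: C-X =  5 → F
  i=20: Q-S = 24 → Y
  i=21: Q-A = 16 → Q
  i=22: G-M = 20 → U
  i=23: Q-H =  9 → J
  i=24: L-D =  8 → I
  i=25: N-I =  5 → F
  i=26: S-U = 24 → Y
  i=27: V-F = 16 → Q
  i=28: B-H = 20 → U
  i=29: Z-Q =  9 → J
  i=30: N-F =  8 → I
  i=31: C-X =  5 → F
  i=32: Z-B = 24 → Y
  i=33: U-E = 16 → Q
  shifts repeat with period 6: IFYQUJ

IFYQUJ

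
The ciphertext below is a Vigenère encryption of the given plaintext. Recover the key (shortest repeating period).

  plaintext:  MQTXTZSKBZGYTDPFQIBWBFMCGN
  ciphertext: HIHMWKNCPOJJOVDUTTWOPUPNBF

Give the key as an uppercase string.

  i= 0: H-M = 21 → V
  i= 1: I-Q = 18 → S
  i= 2: H-T = 14 → O
  i= 3: M-X = 15 → P
  i= 4: W-T =  3 → D
  i= 5: K-Z = 11 → L
  i= 6: N-S = 21 → V
  i= 7: C-K = 18 → S
  i= 8: P-B = 14 → O
  i= 9: O-Z = 15 → P
  i=10: J-G =  3 → D
  i=11: J-Y = 11 → L
  i=12: O-T = 21 → V
  i=13: V-D = 18 → S
  i=14: D-P = 14 → O
  i=15: U-F = 15 → P
  i=16: T-Q =  3 → D
  i=17: T-I = 11 → L
  i=18: W-B = 21 → V
  i=19: O-W = 18 → S
  i=20: P-B = 14 → O
  i=21: U-F = 15 → P
  i=22: P-M =  3 → D
  i=23: N-C = 11 → L
  i=24: B-G = 21 → V
  i=25: F-N = 18 → S
  shifts repeat with period 6: VSOPDL

VSOPDL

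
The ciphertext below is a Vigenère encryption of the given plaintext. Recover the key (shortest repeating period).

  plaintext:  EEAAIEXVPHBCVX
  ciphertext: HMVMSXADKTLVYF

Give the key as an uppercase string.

  i= 0: H-E =  3 → D
  i= 1: M-E =  8 → I
  i= 2: V-A = 21 → V
  i= 3: M-A = 12 → M
  i= 4: S-I = 10 → K
  i= 5: X-E = 19 → T
  i= 6: A-X =  3 → D
  i= 7: D-V =  8 → I
  i= 8: K-P = 21 → V
  i= 9: T-H = 12 → M
  i=10: L-B = 10 → K
  i=11: V-C = 19 → T
  i=12: Y-V =  3 → D
  i=13: F-X =  8 → I
  shifts repeat with period 6: DIVMKT

DIVMKT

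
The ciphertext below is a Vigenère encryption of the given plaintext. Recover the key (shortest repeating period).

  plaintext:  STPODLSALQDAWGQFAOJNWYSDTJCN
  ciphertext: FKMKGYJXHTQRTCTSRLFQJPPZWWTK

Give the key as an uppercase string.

  i= 0: F-S = 13 → N
  i= 1: K-T = 17 → R
  i= 2: M-P = 23 → X
  i= 3: K-O = 22 → W
  i= 4: G-D =  3 → D
  i= 5: Y-L = 13 → N
  i= 6: J-S = 17 → R
  i= 7: X-A = 23 → X
  i= 8: H-L = 22 → W
  i= 9: T-Q =  3 → D
  i=10: Q-D = 13 → N
  i=11: R-A = 17 → R
  i=12: T-W = 23 → X
  i=13: C-G = 22 → W
  i=14: T-Q =  3 → D
  i=15: S-F = 13 → N
  i=16: R-A = 17 → R
  i=17: L-O = 23 → X
  i=18: F-J = 22 → W
  i=19: Q-N =  3 → D
  i=20: J-W = 13 → N
  i=21: P-Y = 17 → R
  i=22: P-S = 23 → X
  i=23: Z-D = 22 → W
  i=24: W-T =  3 → D
  i=25: W-J = 13 → N
  i=26: T-C = 17 → R
  i=27: K-N = 23 → X
  shifts repeat with period 5: NRXWD

NRXWD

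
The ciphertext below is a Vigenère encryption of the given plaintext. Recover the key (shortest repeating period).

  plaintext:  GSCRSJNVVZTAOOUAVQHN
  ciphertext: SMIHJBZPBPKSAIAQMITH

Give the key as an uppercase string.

MUGQRS

  i= 0: S-G = 12 → M
  i= 1: M-S = 20 → U
  i= 2: I-C =  6 → G
  i= 3: H-R = 16 → Q
  i= 4: J-S = 17 → R
  i= 5: B-J = 18 → S
  i= 6: Z-N = 12 → M
  i= 7: P-V = 20 → U
  i= 8: B-V =  6 → G
  i= 9: P-Z = 16 → Q
  i=10: K-T = 17 → R
  i=11: S-A = 18 → S
  i=12: A-O = 12 → M
  i=13: I-O = 20 → U
  i=14: A-U =  6 → G
  i=15: Q-A = 16 → Q
  i=16: M-V = 17 → R
  i=17: I-Q = 18 → S
  i=18: T-H = 12 → M
  i=19: H-N = 20 → U
  shifts repeat with period 6: MUGQRS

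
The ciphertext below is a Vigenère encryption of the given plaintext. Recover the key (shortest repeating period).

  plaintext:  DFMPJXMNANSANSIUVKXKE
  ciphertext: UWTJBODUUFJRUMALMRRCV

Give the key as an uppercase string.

  i= 0: U-D = 17 → R
  i= 1: W-F = 17 → R
  i= 2: T-M =  7 → H
  i= 3: J-P = 20 → U
  i= 4: B-J = 18 → S
  i= 5: O-X = 17 → R
  i= 6: D-M = 17 → R
  i= 7: U-N =  7 → H
  i= 8: U-A = 20 → U
  i= 9: F-N = 18 → S
  i=10: J-S = 17 → R
  i=11: R-A = 17 → R
  i=12: U-N =  7 → H
  i=13: M-S = 20 → U
  i=14: A-I = 18 → S
  i=15: L-U = 17 → R
  i=16: M-V = 17 → R
  i=17: R-K =  7 → H
  i=18: R-X = 20 → U
  i=19: C-K = 18 → S
  i=20: V-E = 17 → R
  shifts repeat with period 5: RRHUS

RRHUS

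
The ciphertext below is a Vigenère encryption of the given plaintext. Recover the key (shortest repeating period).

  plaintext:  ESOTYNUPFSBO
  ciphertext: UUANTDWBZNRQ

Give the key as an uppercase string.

QCMUV

  i= 0: U-E = 16 → Q
  i= 1: U-S =  2 → C
  i= 2: A-O = 12 → M
  i= 3: N-T = 20 → U
  i= 4: T-Y = 21 → V
  i= 5: D-N = 16 → Q
  i= 6: W-U =  2 → C
  i= 7: B-P = 12 → M
  i= 8: Z-F = 20 → U
  i= 9: N-S = 21 → V
  i=10: R-B = 16 → Q
  i=11: Q-O =  2 → C
  shifts repeat with period 5: QCMUV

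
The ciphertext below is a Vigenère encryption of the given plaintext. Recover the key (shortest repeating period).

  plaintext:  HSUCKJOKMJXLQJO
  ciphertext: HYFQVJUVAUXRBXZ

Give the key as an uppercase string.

AGLOL

  i= 0: H-H =  0 → A
  i= 1: Y-S =  6 → G
  i= 2: F-U = 11 → L
  i= 3: Q-C = 14 → O
  i= 4: V-K = 11 → L
  i= 5: J-J =  0 → A
  i= 6: U-O =  6 → G
  i= 7: V-K = 11 → L
  i= 8: A-M = 14 → O
  i= 9: U-J = 11 → L
  i=10: X-X =  0 → A
  i=11: R-L =  6 → G
  i=12: B-Q = 11 → L
  i=13: X-J = 14 → O
  i=14: Z-O = 11 → L
  shifts repeat with period 5: AGLOL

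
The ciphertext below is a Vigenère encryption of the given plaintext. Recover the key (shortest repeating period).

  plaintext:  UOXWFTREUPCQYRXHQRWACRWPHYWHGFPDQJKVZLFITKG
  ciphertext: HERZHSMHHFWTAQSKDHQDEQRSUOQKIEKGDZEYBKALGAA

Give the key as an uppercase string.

NQUDCZVD

  i= 0: H-U = 13 → N
  i= 1: E-O = 16 → Q
  i= 2: R-X = 20 → U
  i= 3: Z-W =  3 → D
  i= 4: H-F =  2 → C
  i= 5: S-T = 25 → Z
  i= 6: M-R = 21 → V
  i= 7: H-E =  3 → D
  i= 8: H-U = 13 → N
  i= 9: F-P = 16 → Q
  i=10: W-C = 20 → U
  i=11: T-Q =  3 → D
  i=12: A-Y =  2 → C
  i=13: Q-R = 25 → Z
  i=14: S-X = 21 → V
  i=15: K-H =  3 → D
  i=16: D-Q = 13 → N
  i=17: H-R = 16 → Q
  i=18: Q-W = 20 → U
  i=19: D-A =  3 → D
  i=20: E-C =  2 → C
  i=21: Q-R = 25 → Z
  i=22: R-W = 21 → V
  i=23: S-P =  3 → D
  i=24: U-H = 13 → N
  i=25: O-Y = 16 → Q
  i=26: Q-W = 20 → U
  i=27: K-H =  3 → D
  i=28: I-G =  2 → C
  i=29: E-F = 25 → Z
  i=30: K-P = 21 → V
  i=31: G-D =  3 → D
  i=32: D-Q = 13 → N
  i=33: Z-J = 16 → Q
  i=34: E-K = 20 → U
  i=35: Y-V =  3 → D
  i=36: B-Z =  2 → C
  i=37: K-L = 25 → Z
  i=38: A-F = 21 → V
  i=39: L-I =  3 → D
  i=40: G-T = 13 → N
  i=41: A-K = 16 → Q
  i=42: A-G = 20 → U
  shifts repeat with period 8: NQUDCZVD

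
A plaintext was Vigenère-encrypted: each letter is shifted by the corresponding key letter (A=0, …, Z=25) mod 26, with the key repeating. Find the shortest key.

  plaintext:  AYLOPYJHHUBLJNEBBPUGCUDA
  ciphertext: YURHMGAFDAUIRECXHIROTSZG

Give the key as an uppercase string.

YWGTXIR

  i= 0: Y-A = 24 → Y
  i= 1: U-Y = 22 → W
  i= 2: R-L =  6 → G
  i= 3: H-O = 19 → T
  i= 4: M-P = 23 → X
  i= 5: G-Y =  8 → I
  i= 6: A-J = 17 → R
  i= 7: F-H = 24 → Y
  i= 8: D-H = 22 → W
  i= 9: A-U =  6 → G
  i=10: U-B = 19 → T
  i=11: I-L = 23 → X
  i=12: R-J =  8 → I
  i=13: E-N = 17 → R
  i=14: C-E = 24 → Y
  i=15: X-B = 22 → W
  i=16: H-B =  6 → G
  i=17: I-P = 19 → T
  i=18: R-U = 23 → X
  i=19: O-G =  8 → I
  i=20: T-C = 17 → R
  i=21: S-U = 24 → Y
  i=22: Z-D = 22 → W
  i=23: G-A =  6 → G
  shifts repeat with period 7: YWGTXIR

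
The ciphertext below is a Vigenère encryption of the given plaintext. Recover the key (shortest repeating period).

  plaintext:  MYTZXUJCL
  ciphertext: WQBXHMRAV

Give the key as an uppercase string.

  i= 0: W-M = 10 → K
  i= 1: Q-Y = 18 → S
  i= 2: B-T =  8 → I
  i= 3: X-Z = 24 → Y
  i= 4: H-X = 10 → K
  i= 5: M-U = 18 → S
  i= 6: R-J =  8 → I
  i= 7: A-C = 24 → Y
  i= 8: V-L = 10 → K
  shifts repeat with period 4: KSIY

KSIY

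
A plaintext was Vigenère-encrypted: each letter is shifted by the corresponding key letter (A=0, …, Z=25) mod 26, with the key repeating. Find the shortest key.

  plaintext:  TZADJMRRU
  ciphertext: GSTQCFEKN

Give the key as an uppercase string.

  i= 0: G-T = 13 → N
  i= 1: S-Z = 19 → T
  i= 2: T-A = 19 → T
  i= 3: Q-D = 13 → N
  i= 4: C-J = 19 → T
  i= 5: F-M = 19 → T
  i= 6: E-R = 13 → N
  i= 7: K-R = 19 → T
  i= 8: N-U = 19 → T
  shifts repeat with period 3: NTT

NTT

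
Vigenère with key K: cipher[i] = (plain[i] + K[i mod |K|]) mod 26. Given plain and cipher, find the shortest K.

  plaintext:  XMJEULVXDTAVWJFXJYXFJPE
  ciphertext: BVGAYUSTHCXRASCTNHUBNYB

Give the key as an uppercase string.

EJXW

  i= 0: B-X =  4 → E
  i= 1: V-M =  9 → J
  i= 2: G-J = 23 → X
  i= 3: A-E = 22 → W
  i= 4: Y-U =  4 → E
  i= 5: U-L =  9 → J
  i= 6: S-V = 23 → X
  i= 7: T-X = 22 → W
  i= 8: H-D =  4 → E
  i= 9: C-T =  9 → J
  i=10: X-A = 23 → X
  i=11: R-V = 22 → W
  i=12: A-W =  4 → E
  i=13: S-J =  9 → J
  i=14: C-F = 23 → X
  i=15: T-X = 22 → W
  i=16: N-J =  4 → E
  i=17: H-Y =  9 → J
  i=18: U-X = 23 → X
  i=19: B-F = 22 → W
  i=20: N-J =  4 → E
  i=21: Y-P =  9 → J
  i=22: B-E = 23 → X
  shifts repeat with period 4: EJXW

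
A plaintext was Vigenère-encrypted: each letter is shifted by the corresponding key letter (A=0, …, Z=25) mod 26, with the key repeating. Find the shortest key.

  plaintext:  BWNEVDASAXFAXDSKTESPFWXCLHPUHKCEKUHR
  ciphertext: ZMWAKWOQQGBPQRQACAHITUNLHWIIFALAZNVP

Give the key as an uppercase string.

YQJWPTO

  i= 0: Z-B = 24 → Y
  i= 1: M-W = 16 → Q
  i= 2: W-N =  9 → J
  i= 3: A-E = 22 → W
  i= 4: K-V = 15 → P
  i= 5: W-D = 19 → T
  i= 6: O-A = 14 → O
  i= 7: Q-S = 24 → Y
  i= 8: Q-A = 16 → Q
  i= 9: G-X =  9 → J
  i=10: B-F = 22 → W
  i=11: P-A = 15 → P
  i=12: Q-X = 19 → T
  i=13: R-D = 14 → O
  i=14: Q-S = 24 → Y
  i=15: A-K = 16 → Q
  i=16: C-T =  9 → J
  i=17: A-E = 22 → W
  i=18: H-S = 15 → P
  i=19: I-P = 19 → T
  i=20: T-F = 14 → O
  i=21: U-W = 24 → Y
  i=22: N-X = 16 → Q
  i=23: L-C =  9 → J
  i=24: H-L = 22 → W
  i=25: W-H = 15 → P
  i=26: I-P = 19 → T
  i=27: I-U = 14 → O
  i=28: F-H = 24 → Y
  i=29: A-K = 16 → Q
  i=30: L-C =  9 → J
  i=31: A-E = 22 → W
  i=32: Z-K = 15 → P
  i=33: N-U = 19 → T
  i=34: V-H = 14 → O
  i=35: P-R = 24 → Y
  shifts repeat with period 7: YQJWPTO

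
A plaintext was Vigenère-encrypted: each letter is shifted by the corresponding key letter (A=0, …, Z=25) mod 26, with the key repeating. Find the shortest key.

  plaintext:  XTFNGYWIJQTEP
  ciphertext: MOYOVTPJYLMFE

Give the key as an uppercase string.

PVTB

  i= 0: M-X = 15 → P
  i= 1: O-T = 21 → V
  i= 2: Y-F = 19 → T
  i= 3: O-N =  1 → B
  i= 4: V-G = 15 → P
  i= 5: T-Y = 21 → V
  i= 6: P-W = 19 → T
  i= 7: J-I =  1 → B
  i= 8: Y-J = 15 → P
  i= 9: L-Q = 21 → V
  i=10: M-T = 19 → T
  i=11: F-E =  1 → B
  i=12: E-P = 15 → P
  shifts repeat with period 4: PVTB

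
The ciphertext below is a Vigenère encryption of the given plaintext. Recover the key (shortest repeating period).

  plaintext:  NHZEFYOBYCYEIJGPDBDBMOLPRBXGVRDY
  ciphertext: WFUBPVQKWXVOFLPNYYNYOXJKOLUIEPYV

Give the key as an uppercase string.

  i= 0: W-N =  9 → J
  i= 1: F-H = 24 → Y
  i= 2: U-Z = 21 → V
  i= 3: B-E = 23 → X
  i= 4: P-F = 10 → K
  i= 5: V-Y = 23 → X
  i= 6: Q-O =  2 → C
  i= 7: K-B =  9 → J
  i= 8: W-Y = 24 → Y
  i= 9: X-C = 21 → V
  i=10: V-Y = 23 → X
  i=11: O-E = 10 → K
  i=12: F-I = 23 → X
  i=13: L-J =  2 → C
  i=14: P-G =  9 → J
  i=15: N-P = 24 → Y
  i=16: Y-D = 21 → V
  i=17: Y-B = 23 → X
  i=18: N-D = 10 → K
  i=19: Y-B = 23 → X
  i=20: O-M =  2 → C
  i=21: X-O =  9 → J
  i=22: J-L = 24 → Y
  i=23: K-P = 21 → V
  i=24: O-R = 23 → X
  i=25: L-B = 10 → K
  i=26: U-X = 23 → X
  i=27: I-G =  2 → C
  i=28: E-V =  9 → J
  i=29: P-R = 24 → Y
  i=30: Y-D = 21 → V
  i=31: V-Y = 23 → X
  shifts repeat with period 7: JYVXKXC

JYVXKXC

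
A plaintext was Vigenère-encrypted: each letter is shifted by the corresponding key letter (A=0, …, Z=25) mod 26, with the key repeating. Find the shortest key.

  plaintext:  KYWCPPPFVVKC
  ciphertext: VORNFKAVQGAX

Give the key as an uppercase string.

  i= 0: V-K = 11 → L
  i= 1: O-Y = 16 → Q
  i= 2: R-W = 21 → V
  i= 3: N-C = 11 → L
  i= 4: F-P = 16 → Q
  i= 5: K-P = 21 → V
  i= 6: A-P = 11 → L
  i= 7: V-F = 16 → Q
  i= 8: Q-V = 21 → V
  i= 9: G-V = 11 → L
  i=10: A-K = 16 → Q
  i=11: X-C = 21 → V
  shifts repeat with period 3: LQV

LQV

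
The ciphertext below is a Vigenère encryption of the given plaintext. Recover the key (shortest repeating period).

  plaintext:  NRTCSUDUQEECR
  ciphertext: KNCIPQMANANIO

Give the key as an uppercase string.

XWJG

  i= 0: K-N = 23 → X
  i= 1: N-R = 22 → W
  i= 2: C-T =  9 → J
  i= 3: I-C =  6 → G
  i= 4: P-S = 23 → X
  i= 5: Q-U = 22 → W
  i= 6: M-D =  9 → J
  i= 7: A-U =  6 → G
  i= 8: N-Q = 23 → X
  i= 9: A-E = 22 → W
  i=10: N-E =  9 → J
  i=11: I-C =  6 → G
  i=12: O-R = 23 → X
  shifts repeat with period 4: XWJG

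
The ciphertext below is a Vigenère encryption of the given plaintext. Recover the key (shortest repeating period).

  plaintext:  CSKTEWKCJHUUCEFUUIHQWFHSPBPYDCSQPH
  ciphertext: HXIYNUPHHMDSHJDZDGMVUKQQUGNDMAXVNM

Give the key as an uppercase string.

FFYFJY

  i= 0: H-C =  5 → F
  i= 1: X-S =  5 → F
  i= 2: I-K = 24 → Y
  i= 3: Y-T =  5 → F
  i= 4: N-E =  9 → J
  i= 5: U-W = 24 → Y
  i= 6: P-K =  5 → F
  i= 7: H-C =  5 → F
  i= 8: H-J = 24 → Y
  i= 9: M-H =  5 → F
  i=10: D-U =  9 → J
  i=11: S-U = 24 → Y
  i=12: H-C =  5 → F
  i=13: J-E =  5 → F
  i=14: D-F = 24 → Y
  i=15: Z-U =  5 → F
  i=16: D-U =  9 → J
  i=17: G-I = 24 → Y
  i=18: M-H =  5 → F
  i=19: V-Q =  5 → F
  i=20: U-W = 24 → Y
  i=21: K-F =  5 → F
  i=22: Q-H =  9 → J
  i=23: Q-S = 24 → Y
  i=24: U-P =  5 → F
  i=25: G-B =  5 → F
  i=26: N-P = 24 → Y
  i=27: D-Y =  5 → F
  i=28: M-D =  9 → J
  i=29: A-C = 24 → Y
  i=30: X-S =  5 → F
  i=31: V-Q =  5 → F
  i=32: N-P = 24 → Y
  i=33: M-H =  5 → F
  shifts repeat with period 6: FFYFJY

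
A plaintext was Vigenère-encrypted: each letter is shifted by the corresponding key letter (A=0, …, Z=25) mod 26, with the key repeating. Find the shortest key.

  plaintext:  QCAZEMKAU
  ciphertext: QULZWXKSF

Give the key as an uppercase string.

  i= 0: Q-Q =  0 → A
  i= 1: U-C = 18 → S
  i= 2: L-A = 11 → L
  i= 3: Z-Z =  0 → A
  i= 4: W-E = 18 → S
  i= 5: X-M = 11 → L
  i= 6: K-K =  0 → A
  i= 7: S-A = 18 → S
  i= 8: F-U = 11 → L
  shifts repeat with period 3: ASL

ASL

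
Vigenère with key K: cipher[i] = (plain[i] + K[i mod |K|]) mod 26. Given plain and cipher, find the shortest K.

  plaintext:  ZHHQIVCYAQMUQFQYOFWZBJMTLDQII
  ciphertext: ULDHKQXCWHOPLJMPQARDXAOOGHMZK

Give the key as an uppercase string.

VEWRCV

  i= 0: U-Z = 21 → V
  i= 1: L-H =  4 → E
  i= 2: D-H = 22 → W
  i= 3: H-Q = 17 → R
  i= 4: K-I =  2 → C
  i= 5: Q-V = 21 → V
  i= 6: X-C = 21 → V
  i= 7: C-Y =  4 → E
  i= 8: W-A = 22 → W
  i= 9: H-Q = 17 → R
  i=10: O-M =  2 → C
  i=11: P-U = 21 → V
  i=12: L-Q = 21 → V
  i=13: J-F =  4 → E
  i=14: M-Q = 22 → W
  i=15: P-Y = 17 → R
  i=16: Q-O =  2 → C
  i=17: A-F = 21 → V
  i=18: R-W = 21 → V
  i=19: D-Z =  4 → E
  i=20: X-B = 22 → W
  i=21: A-J = 17 → R
  i=22: O-M =  2 → C
  i=23: O-T = 21 → V
  i=24: G-L = 21 → V
  i=25: H-D =  4 → E
  i=26: M-Q = 22 → W
  i=27: Z-I = 17 → R
  i=28: K-I =  2 → C
  shifts repeat with period 6: VEWRCV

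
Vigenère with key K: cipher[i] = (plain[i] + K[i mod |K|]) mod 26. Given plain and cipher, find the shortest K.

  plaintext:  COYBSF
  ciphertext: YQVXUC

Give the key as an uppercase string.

WCX

  i= 0: Y-C = 22 → W
  i= 1: Q-O =  2 → C
  i= 2: V-Y = 23 → X
  i= 3: X-B = 22 → W
  i= 4: U-S =  2 → C
  i= 5: C-F = 23 → X
  shifts repeat with period 3: WCX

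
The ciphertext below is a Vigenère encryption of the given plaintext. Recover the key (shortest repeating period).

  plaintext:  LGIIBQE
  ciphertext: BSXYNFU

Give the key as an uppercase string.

  i= 0: B-L = 16 → Q
  i= 1: S-G = 12 → M
  i= 2: X-I = 15 → P
  i= 3: Y-I = 16 → Q
  i= 4: N-B = 12 → M
  i= 5: F-Q = 15 → P
  i= 6: U-E = 16 → Q
  shifts repeat with period 3: QMP

QMP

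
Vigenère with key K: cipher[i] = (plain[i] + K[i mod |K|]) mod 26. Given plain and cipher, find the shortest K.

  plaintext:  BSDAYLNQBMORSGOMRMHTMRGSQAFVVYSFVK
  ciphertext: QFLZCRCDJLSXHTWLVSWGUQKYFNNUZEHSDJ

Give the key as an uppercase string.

PNIZEG

  i= 0: Q-B = 15 → P
  i= 1: F-S = 13 → N
  i= 2: L-D =  8 → I
  i= 3: Z-A = 25 → Z
  i= 4: C-Y =  4 → E
  i= 5: R-L =  6 → G
  i= 6: C-N = 15 → P
  i= 7: D-Q = 13 → N
  i= 8: J-B =  8 → I
  i= 9: L-M = 25 → Z
  i=10: S-O =  4 → E
  i=11: X-R =  6 → G
  i=12: H-S = 15 → P
  i=13: T-G = 13 → N
  i=14: W-O =  8 → I
  i=15: L-M = 25 → Z
  i=16: V-R =  4 → E
  i=17: S-M =  6 → G
  i=18: W-H = 15 → P
  i=19: G-T = 13 → N
  i=20: U-M =  8 → I
  i=21: Q-R = 25 → Z
  i=22: K-G =  4 → E
  i=23: Y-S =  6 → G
  i=24: F-Q = 15 → P
  i=25: N-A = 13 → N
  i=26: N-F =  8 → I
  i=27: U-V = 25 → Z
  i=28: Z-V =  4 → E
  i=29: E-Y =  6 → G
  i=30: H-S = 15 → P
  i=31: S-F = 13 → N
  i=32: D-V =  8 → I
  i=33: J-K = 25 → Z
  shifts repeat with period 6: PNIZEG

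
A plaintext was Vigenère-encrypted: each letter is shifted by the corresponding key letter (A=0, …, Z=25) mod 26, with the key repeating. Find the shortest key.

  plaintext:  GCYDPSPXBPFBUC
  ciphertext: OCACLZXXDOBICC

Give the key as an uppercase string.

  i= 0: O-G =  8 → I
  i= 1: C-C =  0 → A
  i= 2: A-Y =  2 → C
  i= 3: C-D = 25 → Z
  i= 4: L-P = 22 → W
  i= 5: Z-S =  7 → H
  i= 6: X-P =  8 → I
  i= 7: X-X =  0 → A
  i= 8: D-B =  2 → C
  i= 9: O-P = 25 → Z
  i=10: B-F = 22 → W
  i=11: I-B =  7 → H
  i=12: C-U =  8 → I
  i=13: C-C =  0 → A
  shifts repeat with period 6: IACZWH

IACZWH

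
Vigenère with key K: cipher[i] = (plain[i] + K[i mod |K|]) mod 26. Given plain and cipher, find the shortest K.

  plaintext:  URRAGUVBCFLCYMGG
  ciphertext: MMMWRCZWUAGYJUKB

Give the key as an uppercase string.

SVVWLIEV

  i= 0: M-U = 18 → S
  i= 1: M-R = 21 → V
  i= 2: M-R = 21 → V
  i= 3: W-A = 22 → W
  i= 4: R-G = 11 → L
  i= 5: C-U =  8 → I
  i= 6: Z-V =  4 → E
  i= 7: W-B = 21 → V
  i= 8: U-C = 18 → S
  i= 9: A-F = 21 → V
  i=10: G-L = 21 → V
  i=11: Y-C = 22 → W
  i=12: J-Y = 11 → L
  i=13: U-M =  8 → I
  i=14: K-G =  4 → E
  i=15: B-G = 21 → V
  shifts repeat with period 8: SVVWLIEV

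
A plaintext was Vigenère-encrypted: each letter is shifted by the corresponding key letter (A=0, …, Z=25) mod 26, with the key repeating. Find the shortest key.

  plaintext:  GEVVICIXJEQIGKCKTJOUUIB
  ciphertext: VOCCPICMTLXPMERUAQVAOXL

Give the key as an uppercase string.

PKHHHGU

  i= 0: V-G = 15 → P
  i= 1: O-E = 10 → K
  i= 2: C-V =  7 → H
  i= 3: C-V =  7 → H
  i= 4: P-I =  7 → H
  i= 5: I-C =  6 → G
  i= 6: C-I = 20 → U
  i= 7: M-X = 15 → P
  i= 8: T-J = 10 → K
  i= 9: L-E =  7 → H
  i=10: X-Q =  7 → H
  i=11: P-I =  7 → H
  i=12: M-G =  6 → G
  i=13: E-K = 20 → U
  i=14: R-C = 15 → P
  i=15: U-K = 10 → K
  i=16: A-T =  7 → H
  i=17: Q-J =  7 → H
  i=18: V-O =  7 → H
  i=19: A-U =  6 → G
  i=20: O-U = 20 → U
  i=21: X-I = 15 → P
  i=22: L-B = 10 → K
  shifts repeat with period 7: PKHHHGU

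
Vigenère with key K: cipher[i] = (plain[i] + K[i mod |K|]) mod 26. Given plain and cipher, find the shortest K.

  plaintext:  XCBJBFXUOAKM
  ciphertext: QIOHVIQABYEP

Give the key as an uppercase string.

TGNYUD

  i= 0: Q-X = 19 → T
  i= 1: I-C =  6 → G
  i= 2: O-B = 13 → N
  i= 3: H-J = 24 → Y
  i= 4: V-B = 20 → U
  i= 5: I-F =  3 → D
  i= 6: Q-X = 19 → T
  i= 7: A-U =  6 → G
  i= 8: B-O = 13 → N
  i= 9: Y-A = 24 → Y
  i=10: E-K = 20 → U
  i=11: P-M =  3 → D
  shifts repeat with period 6: TGNYUD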